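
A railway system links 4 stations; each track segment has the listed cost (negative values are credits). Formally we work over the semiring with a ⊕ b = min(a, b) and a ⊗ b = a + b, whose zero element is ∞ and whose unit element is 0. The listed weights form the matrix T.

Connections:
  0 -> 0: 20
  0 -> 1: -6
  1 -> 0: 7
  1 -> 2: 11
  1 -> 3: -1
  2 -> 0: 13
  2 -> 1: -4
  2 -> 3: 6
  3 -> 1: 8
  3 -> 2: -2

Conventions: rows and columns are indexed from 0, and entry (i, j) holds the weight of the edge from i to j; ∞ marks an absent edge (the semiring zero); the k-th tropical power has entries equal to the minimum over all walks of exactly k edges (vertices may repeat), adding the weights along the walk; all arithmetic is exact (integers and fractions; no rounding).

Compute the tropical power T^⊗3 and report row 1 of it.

T^⊗2:
  [1, 14, 5, -7]
  [24, 1, -3, 17]
  [3, 7, 4, -5]
  [11, -6, 19, 4]
T^⊗3:
  [18, -5, -9, 11]
  [8, -7, 12, 0]
  [14, -3, -7, 6]
  [1, 5, 2, -7]
Answer: row 1 of T^⊗3 = [8, -7, 12, 0]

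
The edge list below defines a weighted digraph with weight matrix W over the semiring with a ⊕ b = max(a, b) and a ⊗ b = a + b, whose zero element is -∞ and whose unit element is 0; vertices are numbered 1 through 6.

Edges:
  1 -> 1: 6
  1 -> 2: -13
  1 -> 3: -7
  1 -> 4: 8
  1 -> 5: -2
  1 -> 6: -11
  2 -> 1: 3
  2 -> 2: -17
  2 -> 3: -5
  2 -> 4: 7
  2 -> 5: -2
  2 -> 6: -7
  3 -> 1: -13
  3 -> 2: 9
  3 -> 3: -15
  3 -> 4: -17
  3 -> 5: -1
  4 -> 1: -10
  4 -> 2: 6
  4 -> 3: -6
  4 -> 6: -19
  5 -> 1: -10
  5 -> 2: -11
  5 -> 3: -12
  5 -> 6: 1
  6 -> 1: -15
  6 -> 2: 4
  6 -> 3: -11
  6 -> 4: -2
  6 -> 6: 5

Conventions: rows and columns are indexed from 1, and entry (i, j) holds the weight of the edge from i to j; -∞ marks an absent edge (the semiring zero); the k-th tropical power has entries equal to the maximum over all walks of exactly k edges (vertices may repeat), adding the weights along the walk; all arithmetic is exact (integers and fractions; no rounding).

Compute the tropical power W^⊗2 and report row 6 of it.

W^⊗2:
  [12, 14, 2, 14, 4, -1]
  [9, 13, 1, 11, 1, -1]
  [12, -6, 4, 16, 7, 2]
  [9, 3, 1, 13, 4, -1]
  [-4, 5, -10, -1, -12, 6]
  [7, 9, -1, 11, 2, 10]
Answer: row 6 of W^⊗2 = [7, 9, -1, 11, 2, 10]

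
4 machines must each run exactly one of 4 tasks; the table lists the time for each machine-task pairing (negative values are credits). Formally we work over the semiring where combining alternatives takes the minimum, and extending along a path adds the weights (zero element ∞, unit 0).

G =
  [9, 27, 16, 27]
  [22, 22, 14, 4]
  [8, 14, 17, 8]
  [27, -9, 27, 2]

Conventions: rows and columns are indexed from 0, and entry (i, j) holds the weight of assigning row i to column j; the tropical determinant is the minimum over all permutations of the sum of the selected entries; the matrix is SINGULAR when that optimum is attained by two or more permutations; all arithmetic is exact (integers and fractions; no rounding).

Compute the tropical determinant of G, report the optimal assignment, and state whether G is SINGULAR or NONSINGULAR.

σ = (0, 1, 2, 3): 9 + 22 + 17 + 2 = 50
σ = (0, 1, 3, 2): 9 + 22 + 8 + 27 = 66
σ = (0, 2, 1, 3): 9 + 14 + 14 + 2 = 39
σ = (0, 2, 3, 1): 9 + 14 + 8 + (-9) = 22
σ = (0, 3, 1, 2): 9 + 4 + 14 + 27 = 54
σ = (0, 3, 2, 1): 9 + 4 + 17 + (-9) = 21
σ = (1, 0, 2, 3): 27 + 22 + 17 + 2 = 68
σ = (1, 0, 3, 2): 27 + 22 + 8 + 27 = 84
σ = (1, 2, 0, 3): 27 + 14 + 8 + 2 = 51
σ = (1, 2, 3, 0): 27 + 14 + 8 + 27 = 76
σ = (1, 3, 0, 2): 27 + 4 + 8 + 27 = 66
σ = (1, 3, 2, 0): 27 + 4 + 17 + 27 = 75
σ = (2, 0, 1, 3): 16 + 22 + 14 + 2 = 54
σ = (2, 0, 3, 1): 16 + 22 + 8 + (-9) = 37
σ = (2, 1, 0, 3): 16 + 22 + 8 + 2 = 48
σ = (2, 1, 3, 0): 16 + 22 + 8 + 27 = 73
σ = (2, 3, 0, 1): 16 + 4 + 8 + (-9) = 19
σ = (2, 3, 1, 0): 16 + 4 + 14 + 27 = 61
σ = (3, 0, 1, 2): 27 + 22 + 14 + 27 = 90
σ = (3, 0, 2, 1): 27 + 22 + 17 + (-9) = 57
σ = (3, 1, 0, 2): 27 + 22 + 8 + 27 = 84
σ = (3, 1, 2, 0): 27 + 22 + 17 + 27 = 93
σ = (3, 2, 0, 1): 27 + 14 + 8 + (-9) = 40
σ = (3, 2, 1, 0): 27 + 14 + 14 + 27 = 82
Optimal value attained by: σ = (2, 3, 0, 1).
Answer: det⊕(G) = 19; verdict: NONSINGULAR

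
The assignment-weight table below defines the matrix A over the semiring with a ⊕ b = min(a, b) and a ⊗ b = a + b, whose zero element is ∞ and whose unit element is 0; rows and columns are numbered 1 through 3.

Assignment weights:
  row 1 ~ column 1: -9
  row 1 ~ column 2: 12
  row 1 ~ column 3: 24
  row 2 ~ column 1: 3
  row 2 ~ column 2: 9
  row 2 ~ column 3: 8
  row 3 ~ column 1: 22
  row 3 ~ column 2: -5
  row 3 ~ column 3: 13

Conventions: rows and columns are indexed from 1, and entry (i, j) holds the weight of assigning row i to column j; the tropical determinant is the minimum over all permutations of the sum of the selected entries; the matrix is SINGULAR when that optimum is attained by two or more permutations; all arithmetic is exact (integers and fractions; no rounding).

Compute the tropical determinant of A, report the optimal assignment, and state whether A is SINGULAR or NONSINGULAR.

σ = (1, 2, 3): (-9) + 9 + 13 = 13
σ = (1, 3, 2): (-9) + 8 + (-5) = -6
σ = (2, 1, 3): 12 + 3 + 13 = 28
σ = (2, 3, 1): 12 + 8 + 22 = 42
σ = (3, 1, 2): 24 + 3 + (-5) = 22
σ = (3, 2, 1): 24 + 9 + 22 = 55
Optimal value attained by: σ = (1, 3, 2).
Answer: det⊕(A) = -6; verdict: NONSINGULAR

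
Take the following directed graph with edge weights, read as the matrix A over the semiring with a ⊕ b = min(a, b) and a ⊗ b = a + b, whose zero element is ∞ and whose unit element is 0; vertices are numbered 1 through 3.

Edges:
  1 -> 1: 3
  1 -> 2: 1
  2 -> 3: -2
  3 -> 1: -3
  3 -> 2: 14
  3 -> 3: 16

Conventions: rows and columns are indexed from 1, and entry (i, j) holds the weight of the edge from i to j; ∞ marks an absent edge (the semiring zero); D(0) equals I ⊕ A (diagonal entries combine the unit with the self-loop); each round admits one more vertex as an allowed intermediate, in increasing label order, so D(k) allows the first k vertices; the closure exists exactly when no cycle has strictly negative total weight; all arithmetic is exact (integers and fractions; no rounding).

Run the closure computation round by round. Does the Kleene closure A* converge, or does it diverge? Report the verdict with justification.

D(0):
  [0, 1, ∞]
  [∞, 0, -2]
  [-3, 14, 0]
D(1):
  [0, 1, ∞]
  [∞, 0, -2]
  [-3, -2, 0]
Detection: at round 2, diagonal entry (3, 3) turns strictly negative.
Key observation: the cycle 3->1->2->3 has total weight (-3) + 1 + (-2), which is strictly negative.
Answer: DIVERGES — negative cycle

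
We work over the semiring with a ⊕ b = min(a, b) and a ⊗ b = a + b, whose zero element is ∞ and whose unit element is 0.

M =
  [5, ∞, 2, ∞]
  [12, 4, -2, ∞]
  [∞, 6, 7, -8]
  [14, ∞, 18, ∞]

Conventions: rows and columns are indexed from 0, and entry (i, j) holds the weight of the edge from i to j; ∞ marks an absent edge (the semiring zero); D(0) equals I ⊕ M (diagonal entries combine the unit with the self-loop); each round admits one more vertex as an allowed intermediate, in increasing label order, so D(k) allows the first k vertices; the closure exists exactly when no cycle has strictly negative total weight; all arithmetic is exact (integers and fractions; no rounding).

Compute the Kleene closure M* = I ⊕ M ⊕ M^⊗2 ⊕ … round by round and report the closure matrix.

D(0):
  [0, ∞, 2, ∞]
  [12, 0, -2, ∞]
  [∞, 6, 0, -8]
  [14, ∞, 18, 0]
D(1):
  [0, ∞, 2, ∞]
  [12, 0, -2, ∞]
  [∞, 6, 0, -8]
  [14, ∞, 16, 0]
D(2):
  [0, ∞, 2, ∞]
  [12, 0, -2, ∞]
  [18, 6, 0, -8]
  [14, ∞, 16, 0]
D(3):
  [0, 8, 2, -6]
  [12, 0, -2, -10]
  [18, 6, 0, -8]
  [14, 22, 16, 0]
D(4):
  [0, 8, 2, -6]
  [4, 0, -2, -10]
  [6, 6, 0, -8]
  [14, 22, 16, 0]
Answer: M* = [[0, 8, 2, -6], [4, 0, -2, -10], [6, 6, 0, -8], [14, 22, 16, 0]]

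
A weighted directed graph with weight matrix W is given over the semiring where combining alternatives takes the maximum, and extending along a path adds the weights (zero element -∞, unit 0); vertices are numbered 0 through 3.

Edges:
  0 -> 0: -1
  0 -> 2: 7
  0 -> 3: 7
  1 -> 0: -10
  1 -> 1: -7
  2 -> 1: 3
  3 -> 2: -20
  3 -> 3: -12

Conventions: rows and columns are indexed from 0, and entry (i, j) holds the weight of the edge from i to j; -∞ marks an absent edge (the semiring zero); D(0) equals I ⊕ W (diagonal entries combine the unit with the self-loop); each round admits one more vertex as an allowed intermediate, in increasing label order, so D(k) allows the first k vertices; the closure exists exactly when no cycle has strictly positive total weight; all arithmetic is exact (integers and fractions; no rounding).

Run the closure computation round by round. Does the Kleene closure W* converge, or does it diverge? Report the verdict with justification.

D(0):
  [0, -∞, 7, 7]
  [-10, 0, -∞, -∞]
  [-∞, 3, 0, -∞]
  [-∞, -∞, -20, 0]
D(1):
  [0, -∞, 7, 7]
  [-10, 0, -3, -3]
  [-∞, 3, 0, -∞]
  [-∞, -∞, -20, 0]
D(2):
  [0, -∞, 7, 7]
  [-10, 0, -3, -3]
  [-7, 3, 0, 0]
  [-∞, -∞, -20, 0]
D(3):
  [0, 10, 7, 7]
  [-10, 0, -3, -3]
  [-7, 3, 0, 0]
  [-27, -17, -20, 0]
D(4):
  [0, 10, 7, 7]
  [-10, 0, -3, -3]
  [-7, 3, 0, 0]
  [-27, -17, -20, 0]
Key observation: every diagonal entry stays at the unit through all rounds, so no improving cycle exists.
Answer: CONVERGES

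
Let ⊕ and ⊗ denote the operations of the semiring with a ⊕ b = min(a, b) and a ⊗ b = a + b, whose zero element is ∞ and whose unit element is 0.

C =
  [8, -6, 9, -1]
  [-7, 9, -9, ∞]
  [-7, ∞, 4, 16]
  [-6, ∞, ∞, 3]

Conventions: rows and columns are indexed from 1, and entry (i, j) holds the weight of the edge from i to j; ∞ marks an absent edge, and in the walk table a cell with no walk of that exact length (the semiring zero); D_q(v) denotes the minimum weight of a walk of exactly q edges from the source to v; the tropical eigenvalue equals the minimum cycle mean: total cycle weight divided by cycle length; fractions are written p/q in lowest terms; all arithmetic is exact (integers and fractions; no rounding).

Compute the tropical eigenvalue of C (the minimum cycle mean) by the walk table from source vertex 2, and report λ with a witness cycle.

q=0: [∞, 0, ∞, ∞]
q=1: [-7, 9, -9, ∞]
q=2: [-16, -13, -5, -8]
q=3: [-20, -22, -22, -17]
q=4: [-29, -26, -31, -21]
Optimal cycle mean attained by: cycle 1->2->3->1, total (-6) + (-9) + (-7), length 3.
Answer: λ = -22/3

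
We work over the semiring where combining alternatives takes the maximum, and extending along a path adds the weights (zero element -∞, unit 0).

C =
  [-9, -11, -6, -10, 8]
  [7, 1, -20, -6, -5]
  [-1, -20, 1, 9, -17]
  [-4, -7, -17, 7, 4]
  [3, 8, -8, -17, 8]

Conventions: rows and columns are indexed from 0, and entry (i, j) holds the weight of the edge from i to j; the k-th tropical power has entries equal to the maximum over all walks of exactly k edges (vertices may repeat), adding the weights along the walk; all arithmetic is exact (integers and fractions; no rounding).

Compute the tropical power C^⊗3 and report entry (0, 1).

C^⊗2:
  [11, 16, 0, 3, 16]
  [8, 3, 1, 1, 15]
  [5, 2, 2, 16, 13]
  [7, 12, -4, 14, 12]
  [15, 16, 0, 2, 16]
C^⊗3:
  [23, 24, 8, 10, 24]
  [18, 23, 7, 10, 23]
  [16, 21, 5, 23, 21]
  [19, 20, 4, 21, 20]
  [23, 24, 9, 10, 24]
Key observation: the optimum is the walk 0->4->4->1, with weight 8 + 8 + 8 = 24.
Optimal value attained by: walk 0->4->4->1.
Answer: (C^⊗3)[0][1] = 24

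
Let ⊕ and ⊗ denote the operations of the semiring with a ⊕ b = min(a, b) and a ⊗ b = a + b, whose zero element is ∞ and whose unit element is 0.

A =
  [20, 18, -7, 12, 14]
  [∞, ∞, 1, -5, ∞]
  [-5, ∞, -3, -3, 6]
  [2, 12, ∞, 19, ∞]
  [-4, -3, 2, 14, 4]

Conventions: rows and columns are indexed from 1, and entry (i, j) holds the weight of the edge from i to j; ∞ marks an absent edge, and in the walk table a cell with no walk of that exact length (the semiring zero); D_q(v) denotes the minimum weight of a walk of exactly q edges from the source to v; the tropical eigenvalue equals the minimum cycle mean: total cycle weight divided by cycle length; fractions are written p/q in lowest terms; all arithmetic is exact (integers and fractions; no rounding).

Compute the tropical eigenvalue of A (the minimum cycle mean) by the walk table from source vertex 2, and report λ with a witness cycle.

q=0: [∞, 0, ∞, ∞, ∞]
q=1: [∞, ∞, 1, -5, ∞]
q=2: [-4, 7, -2, -2, 7]
q=3: [-7, 4, -11, -5, 4]
q=4: [-16, 1, -14, -14, -5]
q=5: [-19, -8, -23, -17, -8]
Optimal cycle mean attained by: cycle 1->3->1, total (-7) + (-5), length 2.
Answer: λ = -6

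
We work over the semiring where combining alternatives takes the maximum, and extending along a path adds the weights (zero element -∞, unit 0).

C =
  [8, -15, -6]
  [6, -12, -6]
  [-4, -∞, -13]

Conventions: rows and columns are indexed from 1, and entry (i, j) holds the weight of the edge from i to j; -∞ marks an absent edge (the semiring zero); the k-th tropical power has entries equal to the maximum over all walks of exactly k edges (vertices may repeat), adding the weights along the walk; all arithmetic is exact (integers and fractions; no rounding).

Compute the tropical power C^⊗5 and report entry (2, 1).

C^⊗2:
  [16, -7, 2]
  [14, -9, 0]
  [4, -19, -10]
C^⊗3:
  [24, 1, 10]
  [22, -1, 8]
  [12, -11, -2]
C^⊗4:
  [32, 9, 18]
  [30, 7, 16]
  [20, -3, 6]
C^⊗5:
  [40, 17, 26]
  [38, 15, 24]
  [28, 5, 14]
Key observation: the optimum is the walk 2->1->1->1->1->1, with weight 6 + 8 + 8 + 8 + 8 = 38.
Optimal value attained by: walk 2->1->1->1->1->1.
Answer: (C^⊗5)[2][1] = 38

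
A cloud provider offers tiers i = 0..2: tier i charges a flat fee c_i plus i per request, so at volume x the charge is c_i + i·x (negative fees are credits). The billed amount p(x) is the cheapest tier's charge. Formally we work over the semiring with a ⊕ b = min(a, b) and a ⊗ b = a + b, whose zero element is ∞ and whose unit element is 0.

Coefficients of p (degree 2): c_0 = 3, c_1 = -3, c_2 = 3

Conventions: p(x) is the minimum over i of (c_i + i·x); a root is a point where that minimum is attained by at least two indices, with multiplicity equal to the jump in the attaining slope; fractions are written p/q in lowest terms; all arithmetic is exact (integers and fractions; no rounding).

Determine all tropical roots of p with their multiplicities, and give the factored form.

hull edge (i=0, c=3) to (i=1, c=-3): slope -6, span 1
hull edge (i=1, c=-3) to (i=2, c=3): slope 6, span 1
Factored form: p(x) = 3 ⊗ (x ⊕ (-6)) ⊗ (x ⊕ 6)
Answer: roots = -6 (mult 1), 6 (mult 1)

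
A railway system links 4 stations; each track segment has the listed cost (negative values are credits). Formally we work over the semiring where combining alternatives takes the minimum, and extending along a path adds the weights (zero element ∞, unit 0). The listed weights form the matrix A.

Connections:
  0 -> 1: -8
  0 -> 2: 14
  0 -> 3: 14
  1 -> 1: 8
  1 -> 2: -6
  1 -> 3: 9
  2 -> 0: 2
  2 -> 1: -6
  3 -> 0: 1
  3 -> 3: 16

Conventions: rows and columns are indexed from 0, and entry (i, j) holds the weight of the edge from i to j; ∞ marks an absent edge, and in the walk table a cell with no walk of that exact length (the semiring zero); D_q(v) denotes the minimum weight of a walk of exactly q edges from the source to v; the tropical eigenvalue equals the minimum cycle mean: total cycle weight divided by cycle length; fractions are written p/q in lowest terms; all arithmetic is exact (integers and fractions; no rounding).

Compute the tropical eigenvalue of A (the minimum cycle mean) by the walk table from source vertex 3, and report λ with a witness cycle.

q=0: [∞, ∞, ∞, 0]
q=1: [1, ∞, ∞, 16]
q=2: [17, -7, 15, 15]
q=3: [16, 1, -13, 2]
q=4: [-11, -19, -5, 10]
Optimal cycle mean attained by: cycle 1->2->1, total (-6) + (-6), length 2.
Answer: λ = -6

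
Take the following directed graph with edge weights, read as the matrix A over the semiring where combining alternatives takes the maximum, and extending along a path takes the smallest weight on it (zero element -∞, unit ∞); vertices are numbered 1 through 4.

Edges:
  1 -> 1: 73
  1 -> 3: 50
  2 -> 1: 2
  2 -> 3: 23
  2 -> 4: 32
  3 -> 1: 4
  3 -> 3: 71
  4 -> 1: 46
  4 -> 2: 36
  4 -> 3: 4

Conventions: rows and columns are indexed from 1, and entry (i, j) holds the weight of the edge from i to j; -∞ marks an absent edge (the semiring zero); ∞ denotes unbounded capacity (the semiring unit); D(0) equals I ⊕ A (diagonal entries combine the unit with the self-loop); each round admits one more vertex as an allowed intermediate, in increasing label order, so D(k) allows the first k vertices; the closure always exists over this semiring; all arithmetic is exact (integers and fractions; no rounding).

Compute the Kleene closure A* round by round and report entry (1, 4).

D(0):
  [∞, -∞, 50, -∞]
  [2, ∞, 23, 32]
  [4, -∞, ∞, -∞]
  [46, 36, 4, ∞]
D(1):
  [∞, -∞, 50, -∞]
  [2, ∞, 23, 32]
  [4, -∞, ∞, -∞]
  [46, 36, 46, ∞]
D(2):
  [∞, -∞, 50, -∞]
  [2, ∞, 23, 32]
  [4, -∞, ∞, -∞]
  [46, 36, 46, ∞]
D(3):
  [∞, -∞, 50, -∞]
  [4, ∞, 23, 32]
  [4, -∞, ∞, -∞]
  [46, 36, 46, ∞]
D(4):
  [∞, -∞, 50, -∞]
  [32, ∞, 32, 32]
  [4, -∞, ∞, -∞]
  [46, 36, 46, ∞]
Answer: A*[1][4] = -∞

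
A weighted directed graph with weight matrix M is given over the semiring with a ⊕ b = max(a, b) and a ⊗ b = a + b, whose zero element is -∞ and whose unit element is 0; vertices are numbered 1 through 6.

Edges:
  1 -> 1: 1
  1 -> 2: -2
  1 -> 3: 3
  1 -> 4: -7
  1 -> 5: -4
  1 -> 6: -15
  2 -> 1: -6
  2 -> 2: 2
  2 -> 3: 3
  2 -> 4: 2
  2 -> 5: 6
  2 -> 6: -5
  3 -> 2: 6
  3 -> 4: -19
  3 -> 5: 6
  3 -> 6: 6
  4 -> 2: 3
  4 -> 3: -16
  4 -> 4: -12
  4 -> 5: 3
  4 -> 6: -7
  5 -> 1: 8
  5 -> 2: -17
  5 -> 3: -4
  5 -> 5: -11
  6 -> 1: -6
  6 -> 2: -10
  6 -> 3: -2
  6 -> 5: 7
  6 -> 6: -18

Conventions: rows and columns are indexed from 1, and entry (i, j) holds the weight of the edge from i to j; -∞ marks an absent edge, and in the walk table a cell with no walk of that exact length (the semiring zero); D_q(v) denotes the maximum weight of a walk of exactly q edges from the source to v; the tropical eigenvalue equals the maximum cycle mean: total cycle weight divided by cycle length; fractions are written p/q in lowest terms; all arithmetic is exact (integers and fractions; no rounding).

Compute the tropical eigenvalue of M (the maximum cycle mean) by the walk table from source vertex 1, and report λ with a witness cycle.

q=0: [0, -∞, -∞, -∞, -∞, -∞]
q=1: [1, -2, 3, -7, -4, -15]
q=2: [4, 9, 4, 0, 9, 9]
q=3: [17, 11, 12, 11, 16, 10]
q=4: [24, 18, 20, 13, 18, 18]
q=5: [26, 26, 27, 20, 26, 26]
q=6: [34, 33, 29, 28, 33, 33]
Optimal cycle mean attained by: cycle 1->3->6->5->1, total 3 + 6 + 7 + 8, length 4.
Answer: λ = 6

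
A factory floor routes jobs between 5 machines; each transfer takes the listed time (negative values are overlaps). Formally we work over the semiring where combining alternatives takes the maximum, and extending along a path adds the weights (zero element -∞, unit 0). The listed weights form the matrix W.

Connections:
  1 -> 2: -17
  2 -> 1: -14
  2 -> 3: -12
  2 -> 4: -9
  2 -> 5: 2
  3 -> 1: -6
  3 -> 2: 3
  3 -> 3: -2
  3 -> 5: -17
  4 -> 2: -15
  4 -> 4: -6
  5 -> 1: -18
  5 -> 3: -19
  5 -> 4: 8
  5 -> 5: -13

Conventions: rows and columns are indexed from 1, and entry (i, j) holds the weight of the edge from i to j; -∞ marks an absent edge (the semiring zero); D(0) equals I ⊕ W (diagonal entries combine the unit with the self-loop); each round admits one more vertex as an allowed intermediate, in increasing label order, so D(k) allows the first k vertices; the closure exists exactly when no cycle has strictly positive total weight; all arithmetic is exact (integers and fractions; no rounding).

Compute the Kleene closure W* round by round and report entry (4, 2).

D(0):
  [0, -17, -∞, -∞, -∞]
  [-14, 0, -12, -9, 2]
  [-6, 3, 0, -∞, -17]
  [-∞, -15, -∞, 0, -∞]
  [-18, -∞, -19, 8, 0]
D(1):
  [0, -17, -∞, -∞, -∞]
  [-14, 0, -12, -9, 2]
  [-6, 3, 0, -∞, -17]
  [-∞, -15, -∞, 0, -∞]
  [-18, -35, -19, 8, 0]
D(2):
  [0, -17, -29, -26, -15]
  [-14, 0, -12, -9, 2]
  [-6, 3, 0, -6, 5]
  [-29, -15, -27, 0, -13]
  [-18, -35, -19, 8, 0]
D(3):
  [0, -17, -29, -26, -15]
  [-14, 0, -12, -9, 2]
  [-6, 3, 0, -6, 5]
  [-29, -15, -27, 0, -13]
  [-18, -16, -19, 8, 0]
D(4):
  [0, -17, -29, -26, -15]
  [-14, 0, -12, -9, 2]
  [-6, 3, 0, -6, 5]
  [-29, -15, -27, 0, -13]
  [-18, -7, -19, 8, 0]
D(5):
  [0, -17, -29, -7, -15]
  [-14, 0, -12, 10, 2]
  [-6, 3, 0, 13, 5]
  [-29, -15, -27, 0, -13]
  [-18, -7, -19, 8, 0]
Answer: W*[4][2] = -15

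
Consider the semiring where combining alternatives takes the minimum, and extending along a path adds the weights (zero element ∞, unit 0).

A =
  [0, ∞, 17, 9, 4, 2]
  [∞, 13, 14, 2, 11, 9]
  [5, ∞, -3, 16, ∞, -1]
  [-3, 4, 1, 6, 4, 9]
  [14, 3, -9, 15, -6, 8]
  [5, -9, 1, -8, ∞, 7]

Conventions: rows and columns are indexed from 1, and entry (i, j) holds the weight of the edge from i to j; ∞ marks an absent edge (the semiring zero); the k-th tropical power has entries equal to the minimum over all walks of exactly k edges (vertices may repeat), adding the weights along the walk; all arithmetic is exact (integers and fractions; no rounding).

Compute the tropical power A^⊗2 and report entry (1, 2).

A^⊗2:
  [0, -7, -5, -6, -2, 2]
  [-1, 0, 2, 1, 5, 11]
  [2, -10, -6, -9, 9, -4]
  [-3, 0, -5, 1, -2, -1]
  [-4, -3, -15, 0, -12, -10]
  [-11, -4, -7, -7, -4, 0]
Key observation: the optimum is the walk 1->6->2, with weight 2 + (-9) = -7.
Optimal value attained by: walk 1->6->2.
Answer: (A^⊗2)[1][2] = -7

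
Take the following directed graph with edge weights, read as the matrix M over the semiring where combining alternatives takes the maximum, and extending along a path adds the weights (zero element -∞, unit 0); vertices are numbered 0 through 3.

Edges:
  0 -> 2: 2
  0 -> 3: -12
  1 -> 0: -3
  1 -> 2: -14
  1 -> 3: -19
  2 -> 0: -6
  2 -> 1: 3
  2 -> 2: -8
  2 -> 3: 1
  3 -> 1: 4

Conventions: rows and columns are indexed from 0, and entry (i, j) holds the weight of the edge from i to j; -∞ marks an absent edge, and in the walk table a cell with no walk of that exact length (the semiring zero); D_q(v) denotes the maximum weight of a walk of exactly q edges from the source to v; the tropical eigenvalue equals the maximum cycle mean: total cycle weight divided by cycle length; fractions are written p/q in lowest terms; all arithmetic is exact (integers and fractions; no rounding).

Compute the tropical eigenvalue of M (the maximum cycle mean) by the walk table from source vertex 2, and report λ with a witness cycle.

q=0: [-∞, -∞, 0, -∞]
q=1: [-6, 3, -8, 1]
q=2: [0, 5, -4, -7]
q=3: [2, -1, 2, -3]
q=4: [-4, 5, 4, 3]
Optimal cycle mean attained by: cycle 0->2->3->1->0, total 2 + 1 + 4 + (-3), length 4.
Answer: λ = 1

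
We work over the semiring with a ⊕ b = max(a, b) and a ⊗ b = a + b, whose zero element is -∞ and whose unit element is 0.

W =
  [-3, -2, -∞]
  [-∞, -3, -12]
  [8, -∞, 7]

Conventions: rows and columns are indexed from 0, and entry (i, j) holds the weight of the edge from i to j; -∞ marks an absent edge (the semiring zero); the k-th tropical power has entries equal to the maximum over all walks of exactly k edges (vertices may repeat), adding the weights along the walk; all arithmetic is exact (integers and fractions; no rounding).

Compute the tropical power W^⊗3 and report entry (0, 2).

W^⊗2:
  [-6, -5, -14]
  [-4, -6, -5]
  [15, 6, 14]
W^⊗3:
  [-6, -8, -7]
  [3, -6, 2]
  [22, 13, 21]
Key observation: the optimum is the walk 0->1->2->2, with weight (-2) + (-12) + 7 = -7.
Optimal value attained by: walk 0->1->2->2.
Answer: (W^⊗3)[0][2] = -7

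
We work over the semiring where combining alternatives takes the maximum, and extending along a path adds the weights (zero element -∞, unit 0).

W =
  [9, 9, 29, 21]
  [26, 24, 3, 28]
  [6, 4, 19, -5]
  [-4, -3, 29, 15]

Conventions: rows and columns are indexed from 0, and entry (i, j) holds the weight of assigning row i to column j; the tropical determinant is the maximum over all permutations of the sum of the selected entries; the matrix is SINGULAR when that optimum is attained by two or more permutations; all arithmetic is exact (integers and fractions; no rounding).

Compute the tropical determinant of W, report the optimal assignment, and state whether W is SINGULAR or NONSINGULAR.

σ = (0, 1, 2, 3): 9 + 24 + 19 + 15 = 67
σ = (0, 1, 3, 2): 9 + 24 + (-5) + 29 = 57
σ = (0, 2, 1, 3): 9 + 3 + 4 + 15 = 31
σ = (0, 2, 3, 1): 9 + 3 + (-5) + (-3) = 4
σ = (0, 3, 1, 2): 9 + 28 + 4 + 29 = 70
σ = (0, 3, 2, 1): 9 + 28 + 19 + (-3) = 53
σ = (1, 0, 2, 3): 9 + 26 + 19 + 15 = 69
σ = (1, 0, 3, 2): 9 + 26 + (-5) + 29 = 59
σ = (1, 2, 0, 3): 9 + 3 + 6 + 15 = 33
σ = (1, 2, 3, 0): 9 + 3 + (-5) + (-4) = 3
σ = (1, 3, 0, 2): 9 + 28 + 6 + 29 = 72
σ = (1, 3, 2, 0): 9 + 28 + 19 + (-4) = 52
σ = (2, 0, 1, 3): 29 + 26 + 4 + 15 = 74
σ = (2, 0, 3, 1): 29 + 26 + (-5) + (-3) = 47
σ = (2, 1, 0, 3): 29 + 24 + 6 + 15 = 74
σ = (2, 1, 3, 0): 29 + 24 + (-5) + (-4) = 44
σ = (2, 3, 0, 1): 29 + 28 + 6 + (-3) = 60
σ = (2, 3, 1, 0): 29 + 28 + 4 + (-4) = 57
σ = (3, 0, 1, 2): 21 + 26 + 4 + 29 = 80
σ = (3, 0, 2, 1): 21 + 26 + 19 + (-3) = 63
σ = (3, 1, 0, 2): 21 + 24 + 6 + 29 = 80
σ = (3, 1, 2, 0): 21 + 24 + 19 + (-4) = 60
σ = (3, 2, 0, 1): 21 + 3 + 6 + (-3) = 27
σ = (3, 2, 1, 0): 21 + 3 + 4 + (-4) = 24
Optimal value attained by: σ = (3, 0, 1, 2).
Answer: det⊕(W) = 80; verdict: SINGULAR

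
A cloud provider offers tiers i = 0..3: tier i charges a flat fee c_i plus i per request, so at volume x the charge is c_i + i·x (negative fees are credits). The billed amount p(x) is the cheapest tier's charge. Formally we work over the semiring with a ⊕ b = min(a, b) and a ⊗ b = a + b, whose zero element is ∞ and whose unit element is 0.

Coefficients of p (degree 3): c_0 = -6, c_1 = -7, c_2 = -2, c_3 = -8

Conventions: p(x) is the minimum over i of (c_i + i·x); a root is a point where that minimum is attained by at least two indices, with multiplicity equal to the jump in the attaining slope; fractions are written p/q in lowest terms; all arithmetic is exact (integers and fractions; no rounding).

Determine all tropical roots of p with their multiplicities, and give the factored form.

hull edge (i=0, c=-6) to (i=1, c=-7): slope -1, span 1
hull edge (i=1, c=-7) to (i=3, c=-8): slope -1/2, span 2
Factored form: p(x) = -8 ⊗ (x ⊕ 1/2) ⊗ (x ⊕ 1/2) ⊗ (x ⊕ 1)
Answer: roots = 1/2 (mult 2), 1 (mult 1)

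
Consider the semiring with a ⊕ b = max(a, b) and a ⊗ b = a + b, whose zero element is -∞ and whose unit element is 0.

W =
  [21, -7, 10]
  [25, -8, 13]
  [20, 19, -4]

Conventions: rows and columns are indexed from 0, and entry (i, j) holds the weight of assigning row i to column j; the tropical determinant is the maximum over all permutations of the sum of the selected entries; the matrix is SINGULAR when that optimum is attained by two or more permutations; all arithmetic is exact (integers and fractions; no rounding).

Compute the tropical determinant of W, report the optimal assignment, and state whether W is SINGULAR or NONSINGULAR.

σ = (0, 1, 2): 21 + (-8) + (-4) = 9
σ = (0, 2, 1): 21 + 13 + 19 = 53
σ = (1, 0, 2): (-7) + 25 + (-4) = 14
σ = (1, 2, 0): (-7) + 13 + 20 = 26
σ = (2, 0, 1): 10 + 25 + 19 = 54
σ = (2, 1, 0): 10 + (-8) + 20 = 22
Optimal value attained by: σ = (2, 0, 1).
Answer: det⊕(W) = 54; verdict: NONSINGULAR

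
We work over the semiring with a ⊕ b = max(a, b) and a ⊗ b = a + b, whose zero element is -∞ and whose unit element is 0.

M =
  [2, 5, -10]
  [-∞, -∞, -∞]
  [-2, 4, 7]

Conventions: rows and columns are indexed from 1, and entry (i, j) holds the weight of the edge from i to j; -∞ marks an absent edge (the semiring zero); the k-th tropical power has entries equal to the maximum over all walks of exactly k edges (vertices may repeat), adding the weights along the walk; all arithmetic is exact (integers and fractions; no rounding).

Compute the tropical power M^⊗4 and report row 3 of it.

M^⊗2:
  [4, 7, -3]
  [-∞, -∞, -∞]
  [5, 11, 14]
M^⊗3:
  [6, 9, 4]
  [-∞, -∞, -∞]
  [12, 18, 21]
M^⊗4:
  [8, 11, 11]
  [-∞, -∞, -∞]
  [19, 25, 28]
Answer: row 3 of M^⊗4 = [19, 25, 28]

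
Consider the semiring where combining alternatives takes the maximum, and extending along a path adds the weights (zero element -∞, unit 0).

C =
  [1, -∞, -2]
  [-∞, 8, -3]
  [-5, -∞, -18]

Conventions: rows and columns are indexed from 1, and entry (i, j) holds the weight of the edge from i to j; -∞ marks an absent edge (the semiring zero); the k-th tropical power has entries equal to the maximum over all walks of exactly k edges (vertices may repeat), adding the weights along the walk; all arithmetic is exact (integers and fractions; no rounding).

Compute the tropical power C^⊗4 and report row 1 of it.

C^⊗2:
  [2, -∞, -1]
  [-8, 16, 5]
  [-4, -∞, -7]
C^⊗3:
  [3, -∞, 0]
  [0, 24, 13]
  [-3, -∞, -6]
C^⊗4:
  [4, -∞, 1]
  [8, 32, 21]
  [-2, -∞, -5]
Answer: row 1 of C^⊗4 = [4, -∞, 1]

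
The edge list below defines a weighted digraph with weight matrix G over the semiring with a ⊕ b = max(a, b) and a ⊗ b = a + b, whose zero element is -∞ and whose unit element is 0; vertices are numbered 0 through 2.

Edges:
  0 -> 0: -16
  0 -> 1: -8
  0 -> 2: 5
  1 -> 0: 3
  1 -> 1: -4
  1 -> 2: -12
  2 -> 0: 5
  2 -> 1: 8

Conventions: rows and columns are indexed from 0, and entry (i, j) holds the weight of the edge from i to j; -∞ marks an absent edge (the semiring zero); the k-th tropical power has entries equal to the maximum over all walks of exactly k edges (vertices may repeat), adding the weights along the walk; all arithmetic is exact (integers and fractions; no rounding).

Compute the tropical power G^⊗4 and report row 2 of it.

G^⊗2:
  [10, 13, -11]
  [-1, -4, 8]
  [11, 4, 10]
G^⊗3:
  [16, 9, 15]
  [13, 16, 4]
  [15, 18, 16]
G^⊗4:
  [20, 23, 21]
  [19, 12, 18]
  [21, 24, 20]
Answer: row 2 of G^⊗4 = [21, 24, 20]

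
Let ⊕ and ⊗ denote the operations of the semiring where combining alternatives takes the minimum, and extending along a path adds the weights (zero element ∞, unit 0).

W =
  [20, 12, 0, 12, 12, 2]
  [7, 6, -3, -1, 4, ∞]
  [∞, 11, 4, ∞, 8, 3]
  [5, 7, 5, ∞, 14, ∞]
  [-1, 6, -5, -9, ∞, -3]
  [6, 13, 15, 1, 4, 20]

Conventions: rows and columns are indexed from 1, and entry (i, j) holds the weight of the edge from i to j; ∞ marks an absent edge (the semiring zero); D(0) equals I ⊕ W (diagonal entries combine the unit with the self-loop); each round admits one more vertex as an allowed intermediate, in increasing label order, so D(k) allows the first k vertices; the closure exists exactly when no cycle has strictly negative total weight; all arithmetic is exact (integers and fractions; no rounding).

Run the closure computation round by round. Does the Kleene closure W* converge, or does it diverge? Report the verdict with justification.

D(0):
  [0, 12, 0, 12, 12, 2]
  [7, 0, -3, -1, 4, ∞]
  [∞, 11, 0, ∞, 8, 3]
  [5, 7, 5, 0, 14, ∞]
  [-1, 6, -5, -9, 0, -3]
  [6, 13, 15, 1, 4, 0]
D(1):
  [0, 12, 0, 12, 12, 2]
  [7, 0, -3, -1, 4, 9]
  [∞, 11, 0, ∞, 8, 3]
  [5, 7, 5, 0, 14, 7]
  [-1, 6, -5, -9, 0, -3]
  [6, 13, 6, 1, 4, 0]
D(2):
  [0, 12, 0, 11, 12, 2]
  [7, 0, -3, -1, 4, 9]
  [18, 11, 0, 10, 8, 3]
  [5, 7, 4, 0, 11, 7]
  [-1, 6, -5, -9, 0, -3]
  [6, 13, 6, 1, 4, 0]
D(3):
  [0, 11, 0, 10, 8, 2]
  [7, 0, -3, -1, 4, 0]
  [18, 11, 0, 10, 8, 3]
  [5, 7, 4, 0, 11, 7]
  [-1, 6, -5, -9, 0, -3]
  [6, 13, 6, 1, 4, 0]
D(4):
  [0, 11, 0, 10, 8, 2]
  [4, 0, -3, -1, 4, 0]
  [15, 11, 0, 10, 8, 3]
  [5, 7, 4, 0, 11, 7]
  [-4, -2, -5, -9, 0, -3]
  [6, 8, 5, 1, 4, 0]
D(5):
  [0, 6, 0, -1, 8, 2]
  [0, 0, -3, -5, 4, 0]
  [4, 6, 0, -1, 8, 3]
  [5, 7, 4, 0, 11, 7]
  [-4, -2, -5, -9, 0, -3]
  [0, 2, -1, -5, 4, 0]
D(6):
  [0, 4, 0, -3, 6, 2]
  [0, 0, -3, -5, 4, 0]
  [3, 5, 0, -2, 7, 3]
  [5, 7, 4, 0, 11, 7]
  [-4, -2, -5, -9, 0, -3]
  [0, 2, -1, -5, 4, 0]
Key observation: every diagonal entry stays at the unit through all rounds, so no improving cycle exists.
Answer: CONVERGES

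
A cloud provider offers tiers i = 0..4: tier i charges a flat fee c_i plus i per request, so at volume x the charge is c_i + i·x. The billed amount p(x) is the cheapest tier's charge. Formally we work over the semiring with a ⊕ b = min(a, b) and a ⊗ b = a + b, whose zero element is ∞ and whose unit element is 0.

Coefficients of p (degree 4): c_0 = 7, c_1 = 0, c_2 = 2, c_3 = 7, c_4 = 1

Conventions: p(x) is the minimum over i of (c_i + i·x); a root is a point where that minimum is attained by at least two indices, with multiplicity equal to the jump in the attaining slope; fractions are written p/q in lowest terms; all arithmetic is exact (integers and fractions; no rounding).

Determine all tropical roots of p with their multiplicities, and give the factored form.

hull edge (i=0, c=7) to (i=1, c=0): slope -7, span 1
hull edge (i=1, c=0) to (i=4, c=1): slope 1/3, span 3
Factored form: p(x) = 1 ⊗ (x ⊕ (-1/3)) ⊗ (x ⊕ (-1/3)) ⊗ (x ⊕ (-1/3)) ⊗ (x ⊕ 7)
Answer: roots = -1/3 (mult 3), 7 (mult 1)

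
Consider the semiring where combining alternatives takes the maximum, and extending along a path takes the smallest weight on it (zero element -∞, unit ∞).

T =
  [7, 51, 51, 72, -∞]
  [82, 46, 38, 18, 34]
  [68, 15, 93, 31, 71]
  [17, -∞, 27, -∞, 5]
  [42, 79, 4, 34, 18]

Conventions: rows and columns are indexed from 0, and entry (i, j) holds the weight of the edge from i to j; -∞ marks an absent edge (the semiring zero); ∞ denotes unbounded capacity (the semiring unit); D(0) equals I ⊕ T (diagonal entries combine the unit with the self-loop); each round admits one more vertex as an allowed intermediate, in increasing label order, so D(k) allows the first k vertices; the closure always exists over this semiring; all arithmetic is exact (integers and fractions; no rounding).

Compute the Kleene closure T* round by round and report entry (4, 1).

D(0):
  [∞, 51, 51, 72, -∞]
  [82, ∞, 38, 18, 34]
  [68, 15, ∞, 31, 71]
  [17, -∞, 27, ∞, 5]
  [42, 79, 4, 34, ∞]
D(1):
  [∞, 51, 51, 72, -∞]
  [82, ∞, 51, 72, 34]
  [68, 51, ∞, 68, 71]
  [17, 17, 27, ∞, 5]
  [42, 79, 42, 42, ∞]
D(2):
  [∞, 51, 51, 72, 34]
  [82, ∞, 51, 72, 34]
  [68, 51, ∞, 68, 71]
  [17, 17, 27, ∞, 17]
  [79, 79, 51, 72, ∞]
D(3):
  [∞, 51, 51, 72, 51]
  [82, ∞, 51, 72, 51]
  [68, 51, ∞, 68, 71]
  [27, 27, 27, ∞, 27]
  [79, 79, 51, 72, ∞]
D(4):
  [∞, 51, 51, 72, 51]
  [82, ∞, 51, 72, 51]
  [68, 51, ∞, 68, 71]
  [27, 27, 27, ∞, 27]
  [79, 79, 51, 72, ∞]
D(5):
  [∞, 51, 51, 72, 51]
  [82, ∞, 51, 72, 51]
  [71, 71, ∞, 71, 71]
  [27, 27, 27, ∞, 27]
  [79, 79, 51, 72, ∞]
Answer: T*[4][1] = 79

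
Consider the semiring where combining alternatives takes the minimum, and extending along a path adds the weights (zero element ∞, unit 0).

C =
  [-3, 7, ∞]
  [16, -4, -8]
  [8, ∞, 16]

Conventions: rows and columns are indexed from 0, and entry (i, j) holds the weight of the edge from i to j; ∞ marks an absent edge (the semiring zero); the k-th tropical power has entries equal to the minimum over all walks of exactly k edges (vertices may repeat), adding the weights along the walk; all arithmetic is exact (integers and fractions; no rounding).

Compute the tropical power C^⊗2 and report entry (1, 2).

C^⊗2:
  [-6, 3, -1]
  [0, -8, -12]
  [5, 15, 32]
Key observation: the optimum is the walk 1->1->2, with weight (-4) + (-8) = -12.
Optimal value attained by: walk 1->1->2.
Answer: (C^⊗2)[1][2] = -12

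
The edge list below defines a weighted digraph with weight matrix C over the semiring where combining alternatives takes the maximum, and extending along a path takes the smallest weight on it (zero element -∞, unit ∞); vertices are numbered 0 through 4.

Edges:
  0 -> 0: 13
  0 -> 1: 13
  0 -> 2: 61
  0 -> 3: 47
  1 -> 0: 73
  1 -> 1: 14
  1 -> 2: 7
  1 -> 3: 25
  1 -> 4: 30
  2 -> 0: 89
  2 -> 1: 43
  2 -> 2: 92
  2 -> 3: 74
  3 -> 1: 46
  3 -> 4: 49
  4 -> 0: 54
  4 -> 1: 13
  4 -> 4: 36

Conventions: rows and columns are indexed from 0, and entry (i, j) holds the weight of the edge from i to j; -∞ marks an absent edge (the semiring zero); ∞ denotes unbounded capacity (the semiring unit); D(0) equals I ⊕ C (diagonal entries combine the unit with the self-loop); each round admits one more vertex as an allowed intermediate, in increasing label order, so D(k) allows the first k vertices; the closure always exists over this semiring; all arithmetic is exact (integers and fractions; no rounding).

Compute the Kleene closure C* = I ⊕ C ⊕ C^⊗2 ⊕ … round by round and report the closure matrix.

D(0):
  [∞, 13, 61, 47, -∞]
  [73, ∞, 7, 25, 30]
  [89, 43, ∞, 74, -∞]
  [-∞, 46, -∞, ∞, 49]
  [54, 13, -∞, -∞, ∞]
D(1):
  [∞, 13, 61, 47, -∞]
  [73, ∞, 61, 47, 30]
  [89, 43, ∞, 74, -∞]
  [-∞, 46, -∞, ∞, 49]
  [54, 13, 54, 47, ∞]
D(2):
  [∞, 13, 61, 47, 13]
  [73, ∞, 61, 47, 30]
  [89, 43, ∞, 74, 30]
  [46, 46, 46, ∞, 49]
  [54, 13, 54, 47, ∞]
D(3):
  [∞, 43, 61, 61, 30]
  [73, ∞, 61, 61, 30]
  [89, 43, ∞, 74, 30]
  [46, 46, 46, ∞, 49]
  [54, 43, 54, 54, ∞]
D(4):
  [∞, 46, 61, 61, 49]
  [73, ∞, 61, 61, 49]
  [89, 46, ∞, 74, 49]
  [46, 46, 46, ∞, 49]
  [54, 46, 54, 54, ∞]
D(5):
  [∞, 46, 61, 61, 49]
  [73, ∞, 61, 61, 49]
  [89, 46, ∞, 74, 49]
  [49, 46, 49, ∞, 49]
  [54, 46, 54, 54, ∞]
Answer: C* = [[∞, 46, 61, 61, 49], [73, ∞, 61, 61, 49], [89, 46, ∞, 74, 49], [49, 46, 49, ∞, 49], [54, 46, 54, 54, ∞]]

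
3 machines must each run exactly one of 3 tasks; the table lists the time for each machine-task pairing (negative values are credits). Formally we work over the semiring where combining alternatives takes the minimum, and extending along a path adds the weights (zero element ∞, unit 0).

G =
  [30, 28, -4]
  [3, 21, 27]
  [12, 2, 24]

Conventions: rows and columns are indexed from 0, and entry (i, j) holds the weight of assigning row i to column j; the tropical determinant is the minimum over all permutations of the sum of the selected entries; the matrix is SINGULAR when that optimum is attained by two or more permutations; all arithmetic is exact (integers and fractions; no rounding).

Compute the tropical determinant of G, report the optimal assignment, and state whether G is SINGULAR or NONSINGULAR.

σ = (0, 1, 2): 30 + 21 + 24 = 75
σ = (0, 2, 1): 30 + 27 + 2 = 59
σ = (1, 0, 2): 28 + 3 + 24 = 55
σ = (1, 2, 0): 28 + 27 + 12 = 67
σ = (2, 0, 1): (-4) + 3 + 2 = 1
σ = (2, 1, 0): (-4) + 21 + 12 = 29
Optimal value attained by: σ = (2, 0, 1).
Answer: det⊕(G) = 1; verdict: NONSINGULAR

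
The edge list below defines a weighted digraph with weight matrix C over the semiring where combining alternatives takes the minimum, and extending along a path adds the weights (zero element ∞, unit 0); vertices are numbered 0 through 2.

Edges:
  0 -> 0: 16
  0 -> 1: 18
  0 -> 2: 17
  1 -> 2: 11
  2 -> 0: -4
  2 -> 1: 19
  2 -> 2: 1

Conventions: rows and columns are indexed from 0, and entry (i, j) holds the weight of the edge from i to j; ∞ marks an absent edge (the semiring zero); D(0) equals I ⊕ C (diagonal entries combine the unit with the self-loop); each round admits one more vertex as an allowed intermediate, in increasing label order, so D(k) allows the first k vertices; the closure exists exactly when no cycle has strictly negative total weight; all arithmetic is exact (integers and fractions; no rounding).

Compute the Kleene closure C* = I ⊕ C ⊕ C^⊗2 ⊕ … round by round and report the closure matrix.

D(0):
  [0, 18, 17]
  [∞, 0, 11]
  [-4, 19, 0]
D(1):
  [0, 18, 17]
  [∞, 0, 11]
  [-4, 14, 0]
D(2):
  [0, 18, 17]
  [∞, 0, 11]
  [-4, 14, 0]
D(3):
  [0, 18, 17]
  [7, 0, 11]
  [-4, 14, 0]
Answer: C* = [[0, 18, 17], [7, 0, 11], [-4, 14, 0]]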